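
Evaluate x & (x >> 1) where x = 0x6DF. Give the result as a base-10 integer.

x = 11011011111 = 1759
x>>1 = 01101101111
AND  = 01001001111 = 591
(x & (x >> 1) has a 1 wherever x has two consecutive 1 bits.)

591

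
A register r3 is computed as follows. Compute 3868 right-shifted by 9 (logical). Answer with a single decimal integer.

3868 = 111100011100
shift right by 9 → 000000000111 = 7
(equivalently, floor(3868 / 512))

7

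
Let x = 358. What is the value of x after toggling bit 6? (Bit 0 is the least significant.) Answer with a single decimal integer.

294

x = 00101100110
bit 6 is currently 1; toggle it via x ^ (1 << 6) = x ^ 64
→ 00100100110 = 294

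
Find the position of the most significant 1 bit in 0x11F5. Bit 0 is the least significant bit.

0x11F5 = 1000111110101
The topmost 1 is at position 12 (since 2^12 = 4096 ≤ 4597 < 8192).

12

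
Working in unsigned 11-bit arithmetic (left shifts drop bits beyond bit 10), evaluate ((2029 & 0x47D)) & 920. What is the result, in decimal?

8

2029 = 11111101101
0x47D = 10001111101
→ & → 10001101101 = 1133
920 = 01110011000
→ & → 00000001000 = 8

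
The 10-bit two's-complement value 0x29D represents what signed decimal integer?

pattern = 1010011101 (MSB is 1 ⇒ negative)
Invert: 0101100010, add 1 → 0101100011 = 355, so the value is -355.
(Equivalently: 669 - 2^10 = 669 - 1024 = -355.)

-355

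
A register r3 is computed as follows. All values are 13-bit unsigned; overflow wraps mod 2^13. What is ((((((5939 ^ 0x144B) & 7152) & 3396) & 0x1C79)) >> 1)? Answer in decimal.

32

5939 = 1011100110011
0x144B = 1010001001011
→ ^ → 0001101111000 = 888
7152 = 1101111110000
→ & → 0001101110000 = 880
3396 = 0110101000100
→ & → 0000101000000 = 320
0x1C79 = 1110001111001
→ & → 0000001000000 = 64
→ >> 1 → 0000000100000 = 32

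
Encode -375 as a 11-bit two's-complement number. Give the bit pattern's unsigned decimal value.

375 in 11 bits: 00101110111
Invert: 11010001000
Add 1:  11010001001 = 1673
(Check: 2^11 - 375 = 2048 - 375 = 1673.)

1673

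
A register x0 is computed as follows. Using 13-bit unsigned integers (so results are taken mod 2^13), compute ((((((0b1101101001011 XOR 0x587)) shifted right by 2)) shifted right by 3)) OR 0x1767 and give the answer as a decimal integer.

0b1101101001011 = 1101101001011
0x587 = 0010110000111
→ XOR → 1111011001100 = 7884
→ shifted right by 2 → 0011110110011 = 1971
→ shifted right by 3 → 0000011110110 = 246
0x1767 = 1011101100111
→ OR → 1011111110111 = 6135

6135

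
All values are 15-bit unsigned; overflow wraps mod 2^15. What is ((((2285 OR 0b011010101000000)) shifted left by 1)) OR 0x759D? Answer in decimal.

2285 = 000100011101101
0b011010101000000 = 011010101000000
→ OR → 011110111101101 = 15853
→ shifted left by 1 (mod 2^15) → 111101111011010 = 31706
0x759D = 111010110011101
→ OR → 111111111011111 = 32735

32735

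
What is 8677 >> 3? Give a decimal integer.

1084

8677 = 10000111100101
shift right by 3 → 00010000111100 = 1084
(equivalently, floor(8677 / 8))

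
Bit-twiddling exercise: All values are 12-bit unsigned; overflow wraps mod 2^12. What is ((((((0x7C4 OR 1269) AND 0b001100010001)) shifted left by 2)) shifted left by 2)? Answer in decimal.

272

0x7C4 = 011111000100
1269 = 010011110101
→ OR → 011111110101 = 2037
0b001100010001 = 001100010001
→ AND → 001100010001 = 785
→ shifted left by 2 (mod 2^12) → 110001000100 = 3140
→ shifted left by 2 (mod 2^12) → 000100010000 = 272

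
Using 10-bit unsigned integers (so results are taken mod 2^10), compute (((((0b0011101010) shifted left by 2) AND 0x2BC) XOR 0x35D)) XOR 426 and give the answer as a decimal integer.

0b0011101010 = 0011101010
→ shifted left by 2 (mod 2^10) → 1110101000 = 936
0x2BC = 1010111100
→ AND → 1010101000 = 680
0x35D = 1101011101
→ XOR → 0111110101 = 501
426 = 0110101010
→ XOR → 0001011111 = 95

95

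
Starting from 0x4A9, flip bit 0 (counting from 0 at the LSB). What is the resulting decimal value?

1192

x = 10010101001
bit 0 is currently 1; toggle it via x ^ (1 << 0) = x ^ 1
→ 10010101000 = 1192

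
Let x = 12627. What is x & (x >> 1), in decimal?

x = 11000101010011 = 12627
x>>1 = 01100010101001
AND  = 01000000000001 = 4097
(x & (x >> 1) has a 1 wherever x has two consecutive 1 bits.)

4097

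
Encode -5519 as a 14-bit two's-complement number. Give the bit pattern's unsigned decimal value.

5519 in 14 bits: 01010110001111
Invert: 10101001110000
Add 1:  10101001110001 = 10865
(Check: 2^14 - 5519 = 16384 - 5519 = 10865.)

10865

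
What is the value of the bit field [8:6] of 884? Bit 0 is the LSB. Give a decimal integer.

v = 1101110100
Shift right by 6: 1101
Mask low 3 bits: 101 = 5

5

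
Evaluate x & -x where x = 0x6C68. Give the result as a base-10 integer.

x = 110110001101000 = 27752
-x (two's complement) = …001001110011000
AND   = 000000000001000 = 8
(x & -x isolates the lowest set bit of x.)

8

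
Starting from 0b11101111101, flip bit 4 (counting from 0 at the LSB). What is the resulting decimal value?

1901

x = 11101111101
bit 4 is currently 1; toggle it via x ^ (1 << 4) = x ^ 16
→ 11101101101 = 1901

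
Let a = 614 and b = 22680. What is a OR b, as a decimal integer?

23294

614 = 000001001100110
22680 = 101100010011000
 OR → 101101011111110 = 23294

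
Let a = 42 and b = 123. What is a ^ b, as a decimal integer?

81

42 = 0101010
123 = 1111011
XOR → 1010001 = 81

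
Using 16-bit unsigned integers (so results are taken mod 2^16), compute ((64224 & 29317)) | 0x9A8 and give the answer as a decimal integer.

64224 = 1111101011100000
29317 = 0111001010000101
→ & → 0111001010000000 = 29312
0x9A8 = 0000100110101000
→ | → 0111101110101000 = 31656

31656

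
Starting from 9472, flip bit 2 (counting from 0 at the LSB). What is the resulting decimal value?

9476

x = 10010100000000
bit 2 is currently 0; toggle it via x ^ (1 << 2) = x ^ 4
→ 10010100000100 = 9476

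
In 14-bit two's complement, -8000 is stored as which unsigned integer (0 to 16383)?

8000 in 14 bits: 01111101000000
Invert: 10000010111111
Add 1:  10000011000000 = 8384
(Check: 2^14 - 8000 = 16384 - 8000 = 8384.)

8384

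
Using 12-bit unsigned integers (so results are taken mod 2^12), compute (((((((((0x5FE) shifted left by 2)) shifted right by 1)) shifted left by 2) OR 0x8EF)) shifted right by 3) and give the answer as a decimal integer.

0x5FE = 010111111110
→ shifted left by 2 (mod 2^12) → 011111111000 = 2040
→ shifted right by 1 → 001111111100 = 1020
→ shifted left by 2 (mod 2^12) → 111111110000 = 4080
0x8EF = 100011101111
→ OR → 111111111111 = 4095
→ shifted right by 3 → 000111111111 = 511

511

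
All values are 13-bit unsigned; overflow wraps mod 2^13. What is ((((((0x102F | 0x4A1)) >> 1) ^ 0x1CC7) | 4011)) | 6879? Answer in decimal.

8191

0x102F = 1000000101111
0x4A1 = 0010010100001
→ | → 1010010101111 = 5295
→ >> 1 → 0101001010111 = 2647
0x1CC7 = 1110011000111
→ ^ → 1011010010000 = 5776
4011 = 0111110101011
→ | → 1111110111011 = 8123
6879 = 1101011011111
→ | → 1111111111111 = 8191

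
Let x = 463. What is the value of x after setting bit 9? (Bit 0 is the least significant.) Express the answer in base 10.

x = 00111001111
bit 9 is currently 0; set it via x | (1 << 9) = x | 512
→ 01111001111 = 975

975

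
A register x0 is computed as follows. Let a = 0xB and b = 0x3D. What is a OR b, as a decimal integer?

63

0xB = 001011
0x3D = 111101
 OR → 111111 = 63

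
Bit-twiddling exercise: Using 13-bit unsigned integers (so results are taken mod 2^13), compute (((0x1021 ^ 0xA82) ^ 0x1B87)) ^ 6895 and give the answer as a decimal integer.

0x1021 = 1000000100001
0xA82 = 0101010000010
→ ^ → 1101010100011 = 6819
0x1B87 = 1101110000111
→ ^ → 0000100100100 = 292
6895 = 1101011101111
→ ^ → 1101111001011 = 7115

7115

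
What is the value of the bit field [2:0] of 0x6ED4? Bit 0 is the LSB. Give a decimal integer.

v = 110111011010100
Shift right by 0: 110111011010100
Mask low 3 bits: 100 = 4

4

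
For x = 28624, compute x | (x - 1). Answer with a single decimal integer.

28639

x = 110111111010000 = 28624
x - 1 = 110111111001111
OR    = 110111111011111 = 28639
(x | (x - 1) sets all bits below the lowest set bit.)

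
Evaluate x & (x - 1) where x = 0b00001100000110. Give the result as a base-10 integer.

772

x = 1100000110 = 774
x - 1 = 1100000101
AND   = 1100000100 = 772
(x & (x - 1) clears the lowest set bit of x.)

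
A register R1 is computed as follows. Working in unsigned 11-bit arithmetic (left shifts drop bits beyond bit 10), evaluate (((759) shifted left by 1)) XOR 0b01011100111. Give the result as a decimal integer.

1801

759 = 01011110111
→ shifted left by 1 (mod 2^11) → 10111101110 = 1518
0b01011100111 = 01011100111
→ XOR → 11100001001 = 1801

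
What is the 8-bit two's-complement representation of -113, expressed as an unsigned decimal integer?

113 in 8 bits: 01110001
Invert: 10001110
Add 1:  10001111 = 143
(Check: 2^8 - 113 = 256 - 113 = 143.)

143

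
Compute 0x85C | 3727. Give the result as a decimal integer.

3807

0x85C = 100001011100
3727 = 111010001111
 OR → 111011011111 = 3807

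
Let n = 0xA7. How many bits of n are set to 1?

5

0xA7 = 10100111
Count the 1s: 1 + 1 + 1 + 1 + 1 = 5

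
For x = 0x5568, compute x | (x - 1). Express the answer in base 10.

x = 101010101101000 = 21864
x - 1 = 101010101100111
OR    = 101010101101111 = 21871
(x | (x - 1) sets all bits below the lowest set bit.)

21871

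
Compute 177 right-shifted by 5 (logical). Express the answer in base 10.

177 = 10110001
shift right by 5 → 00000101 = 5
(equivalently, floor(177 / 32))

5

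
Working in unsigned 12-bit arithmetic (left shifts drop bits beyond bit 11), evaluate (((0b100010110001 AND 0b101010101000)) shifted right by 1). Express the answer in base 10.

0b100010110001 = 100010110001
0b101010101000 = 101010101000
→ AND → 100010100000 = 2208
→ shifted right by 1 → 010001010000 = 1104

1104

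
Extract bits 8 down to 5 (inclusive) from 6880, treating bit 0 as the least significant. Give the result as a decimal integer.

7

v = 0001101011100000
Shift right by 5: 00011010111
Mask low 4 bits: 0111 = 7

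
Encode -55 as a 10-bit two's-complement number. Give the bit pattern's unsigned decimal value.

55 in 10 bits: 0000110111
Invert: 1111001000
Add 1:  1111001001 = 969
(Check: 2^10 - 55 = 1024 - 55 = 969.)

969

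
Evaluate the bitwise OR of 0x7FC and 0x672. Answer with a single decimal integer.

0x7FC = 11111111100
0x672 = 11001110010
 OR → 11111111110 = 2046

2046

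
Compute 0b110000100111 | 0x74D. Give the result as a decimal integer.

a = 110000100111
0x74D = 011101001101
 OR → 111101101111 = 3951

3951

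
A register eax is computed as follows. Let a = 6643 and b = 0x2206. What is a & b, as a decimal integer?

2

6643 = 01100111110011
0x2206 = 10001000000110
AND → 00000000000010 = 2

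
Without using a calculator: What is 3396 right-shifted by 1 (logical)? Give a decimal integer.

3396 = 110101000100
shift right by 1 → 011010100010 = 1698
(equivalently, floor(3396 / 2))

1698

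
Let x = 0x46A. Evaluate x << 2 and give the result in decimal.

0x46A = 0010001101010
shift left by 2 → 1000110101000 = 4520
(equivalently, 1130 × 2^2 = 1130 × 4)

4520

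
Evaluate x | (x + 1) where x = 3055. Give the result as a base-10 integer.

3071

x = 101111101111 = 3055
x + 1 = 101111110000
OR    = 101111111111 = 3071
(x | (x + 1) sets the lowest cleared bit.)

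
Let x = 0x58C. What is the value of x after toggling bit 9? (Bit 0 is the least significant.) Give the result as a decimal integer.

x = 00010110001100
bit 9 is currently 0; toggle it via x ^ (1 << 9) = x ^ 512
→ 00011110001100 = 1932

1932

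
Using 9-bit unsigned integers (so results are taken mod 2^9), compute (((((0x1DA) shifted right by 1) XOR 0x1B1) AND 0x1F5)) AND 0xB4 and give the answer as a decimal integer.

0x1DA = 111011010
→ shifted right by 1 → 011101101 = 237
0x1B1 = 110110001
→ XOR → 101011100 = 348
0x1F5 = 111110101
→ AND → 101010100 = 340
0xB4 = 010110100
→ AND → 000010100 = 20

20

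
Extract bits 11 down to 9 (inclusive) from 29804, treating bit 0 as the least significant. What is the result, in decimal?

2

v = 111010001101100
Shift right by 9: 111010
Mask low 3 bits: 010 = 2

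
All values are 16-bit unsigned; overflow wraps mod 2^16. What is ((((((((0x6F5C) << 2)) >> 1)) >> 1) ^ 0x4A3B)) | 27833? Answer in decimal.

28159

0x6F5C = 0110111101011100
→ << 2 (mod 2^16) → 1011110101110000 = 48496
→ >> 1 → 0101111010111000 = 24248
→ >> 1 → 0010111101011100 = 12124
0x4A3B = 0100101000111011
→ ^ → 0110010101100111 = 25959
27833 = 0110110010111001
→ | → 0110110111111111 = 28159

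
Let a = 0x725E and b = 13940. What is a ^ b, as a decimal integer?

17450

0x725E = 111001001011110
13940 = 011011001110100
XOR → 100010000101010 = 17450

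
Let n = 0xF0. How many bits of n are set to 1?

4

0xF0 = 11110000
Count the 1s: 1 + 1 + 1 + 1 = 4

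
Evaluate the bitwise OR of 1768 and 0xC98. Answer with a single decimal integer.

3832

1768 = 011011101000
0xC98 = 110010011000
 OR → 111011111000 = 3832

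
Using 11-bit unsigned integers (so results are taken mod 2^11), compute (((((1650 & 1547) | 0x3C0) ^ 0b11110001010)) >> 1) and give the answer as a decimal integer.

36

1650 = 11001110010
1547 = 11000001011
→ & → 11000000010 = 1538
0x3C0 = 01111000000
→ | → 11111000010 = 1986
0b11110001010 = 11110001010
→ ^ → 00001001000 = 72
→ >> 1 → 00000100100 = 36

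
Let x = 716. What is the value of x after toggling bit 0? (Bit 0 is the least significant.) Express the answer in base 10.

717

x = 001011001100
bit 0 is currently 0; toggle it via x ^ (1 << 0) = x ^ 1
→ 001011001101 = 717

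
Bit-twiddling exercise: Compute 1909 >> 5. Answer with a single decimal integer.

59

1909 = 11101110101
shift right by 5 → 00000111011 = 59
(equivalently, floor(1909 / 32))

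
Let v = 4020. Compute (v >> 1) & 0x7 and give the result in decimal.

v = 00111110110100
Shift right by 1: 0011111011010
Mask low 3 bits: 010 = 2

2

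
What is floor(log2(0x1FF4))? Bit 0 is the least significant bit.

12

0x1FF4 = 1111111110100
The topmost 1 is at position 12 (since 2^12 = 4096 ≤ 8180 < 8192).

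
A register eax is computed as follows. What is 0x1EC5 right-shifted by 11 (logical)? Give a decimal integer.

0x1EC5 = 1111011000101
shift right by 11 → 0000000000011 = 3
(equivalently, floor(7877 / 2048))

3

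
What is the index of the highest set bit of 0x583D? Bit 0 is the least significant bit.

0x583D = 101100000111101
The topmost 1 is at position 14 (since 2^14 = 16384 ≤ 22589 < 32768).

14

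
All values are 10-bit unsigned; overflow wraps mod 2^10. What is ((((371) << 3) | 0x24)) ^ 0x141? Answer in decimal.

765

371 = 0101110011
→ << 3 (mod 2^10) → 1110011000 = 920
0x24 = 0000100100
→ | → 1110111100 = 956
0x141 = 0101000001
→ ^ → 1011111101 = 765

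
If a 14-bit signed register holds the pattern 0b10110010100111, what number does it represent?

-4953

pattern = 10110010100111 (MSB is 1 ⇒ negative)
Invert: 01001101011000, add 1 → 01001101011001 = 4953, so the value is -4953.
(Equivalently: 11431 - 2^14 = 11431 - 16384 = -4953.)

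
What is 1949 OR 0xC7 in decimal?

1949 = 11110011101
0xC7 = 00011000111
 OR → 11111011111 = 2015

2015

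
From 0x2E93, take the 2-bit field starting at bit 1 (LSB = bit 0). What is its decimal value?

v = 10111010010011
Shift right by 1: 1011101001001
Mask low 2 bits: 01 = 1

1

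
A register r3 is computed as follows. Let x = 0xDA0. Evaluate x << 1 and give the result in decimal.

0xDA0 = 0110110100000
shift left by 1 → 1101101000000 = 6976
(equivalently, 3488 × 2^1 = 3488 × 2)

6976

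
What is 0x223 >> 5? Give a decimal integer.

0x223 = 1000100011
shift right by 5 → 0000010001 = 17
(equivalently, floor(547 / 32))

17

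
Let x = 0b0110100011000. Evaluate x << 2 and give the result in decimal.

x = 00110100011000
shift left by 2 → 11010001100000 = 13408
(equivalently, 3352 × 2^2 = 3352 × 4)

13408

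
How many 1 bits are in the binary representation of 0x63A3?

8

0x63A3 = 110001110100011
Count the 1s: 1 + 1 + 1 + 1 + 1 + 1 + 1 + 1 = 8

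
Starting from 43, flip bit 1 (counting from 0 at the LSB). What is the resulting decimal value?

41

x = 0000101011
bit 1 is currently 1; toggle it via x ^ (1 << 1) = x ^ 2
→ 0000101001 = 41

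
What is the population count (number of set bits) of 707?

5

707 = 1011000011
Count the 1s: 1 + 1 + 1 + 1 + 1 = 5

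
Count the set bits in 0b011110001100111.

n = 11110001100111
Count the 1s: 1 + 1 + 1 + 1 + 1 + 1 + 1 + 1 + 1 = 9

9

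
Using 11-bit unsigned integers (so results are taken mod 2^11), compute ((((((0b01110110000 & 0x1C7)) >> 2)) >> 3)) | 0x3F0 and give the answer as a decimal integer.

1020

0b01110110000 = 01110110000
0x1C7 = 00111000111
→ & → 00110000000 = 384
→ >> 2 → 00001100000 = 96
→ >> 3 → 00000001100 = 12
0x3F0 = 01111110000
→ | → 01111111100 = 1020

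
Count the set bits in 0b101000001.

n = 101000001
Count the 1s: 1 + 1 + 1 = 3

3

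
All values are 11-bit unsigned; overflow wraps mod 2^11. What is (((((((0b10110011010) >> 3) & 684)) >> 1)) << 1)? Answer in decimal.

0b10110011010 = 10110011010
→ >> 3 → 00010110011 = 179
684 = 01010101100
→ & → 00010100000 = 160
→ >> 1 → 00001010000 = 80
→ << 1 (mod 2^11) → 00010100000 = 160

160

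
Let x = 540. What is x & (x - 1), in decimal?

536

x = 1000011100 = 540
x - 1 = 1000011011
AND   = 1000011000 = 536
(x & (x - 1) clears the lowest set bit of x.)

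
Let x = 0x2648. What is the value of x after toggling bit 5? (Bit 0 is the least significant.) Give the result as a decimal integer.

x = 10011001001000
bit 5 is currently 0; toggle it via x ^ (1 << 5) = x ^ 32
→ 10011001101000 = 9832

9832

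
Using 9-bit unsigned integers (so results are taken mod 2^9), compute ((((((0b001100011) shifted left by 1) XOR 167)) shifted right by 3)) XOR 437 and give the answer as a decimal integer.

0b001100011 = 001100011
→ shifted left by 1 (mod 2^9) → 011000110 = 198
167 = 010100111
→ XOR → 001100001 = 97
→ shifted right by 3 → 000001100 = 12
437 = 110110101
→ XOR → 110111001 = 441

441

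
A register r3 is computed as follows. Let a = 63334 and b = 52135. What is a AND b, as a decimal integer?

49958

63334 = 1111011101100110
52135 = 1100101110100111
AND → 1100001100100110 = 49958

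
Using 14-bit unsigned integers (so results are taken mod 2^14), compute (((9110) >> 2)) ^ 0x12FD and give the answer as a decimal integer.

9110 = 10001110010110
→ >> 2 → 00100011100101 = 2277
0x12FD = 01001011111101
→ ^ → 01101000011000 = 6680

6680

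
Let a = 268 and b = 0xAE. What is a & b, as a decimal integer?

12

268 = 100001100
0xAE = 010101110
AND → 000001100 = 12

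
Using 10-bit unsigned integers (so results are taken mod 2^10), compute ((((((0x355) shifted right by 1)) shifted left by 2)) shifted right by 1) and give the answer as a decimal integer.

340

0x355 = 1101010101
→ shifted right by 1 → 0110101010 = 426
→ shifted left by 2 (mod 2^10) → 1010101000 = 680
→ shifted right by 1 → 0101010100 = 340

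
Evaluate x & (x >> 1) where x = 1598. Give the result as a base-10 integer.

542

x = 11000111110 = 1598
x>>1 = 01100011111
AND  = 01000011110 = 542
(x & (x >> 1) has a 1 wherever x has two consecutive 1 bits.)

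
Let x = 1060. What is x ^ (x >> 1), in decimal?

1590

x = 10000100100 = 1060
x>>1 = 01000010010
XOR  = 11000110110 = 1590
(x ^ (x >> 1) gives the standard binary-reflected Gray code of x.)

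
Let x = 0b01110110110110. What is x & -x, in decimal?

x = 1110110110110 = 7606
-x (two's complement) = …0001001001010
AND   = 0000000000010 = 2
(x & -x isolates the lowest set bit of x.)

2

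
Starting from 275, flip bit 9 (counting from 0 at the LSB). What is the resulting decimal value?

787

x = 0100010011
bit 9 is currently 0; toggle it via x ^ (1 << 9) = x ^ 512
→ 1100010011 = 787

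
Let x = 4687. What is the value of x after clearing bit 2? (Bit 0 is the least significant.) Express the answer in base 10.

x = 001001001001111
bit 2 is currently 1; clear it via x & ~(1 << 2) = x & ~4
→ 001001001001011 = 4683

4683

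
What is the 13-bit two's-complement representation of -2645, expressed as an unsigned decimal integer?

2645 in 13 bits: 0101001010101
Invert: 1010110101010
Add 1:  1010110101011 = 5547
(Check: 2^13 - 2645 = 8192 - 2645 = 5547.)

5547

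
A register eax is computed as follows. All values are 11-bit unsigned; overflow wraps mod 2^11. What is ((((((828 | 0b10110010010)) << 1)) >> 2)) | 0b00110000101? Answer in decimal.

828 = 01100111100
0b10110010010 = 10110010010
→ | → 11110111110 = 1982
→ << 1 (mod 2^11) → 11101111100 = 1916
→ >> 2 → 00111011111 = 479
0b00110000101 = 00110000101
→ | → 00111011111 = 479

479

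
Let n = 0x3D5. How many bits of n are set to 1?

7

0x3D5 = 1111010101
Count the 1s: 1 + 1 + 1 + 1 + 1 + 1 + 1 = 7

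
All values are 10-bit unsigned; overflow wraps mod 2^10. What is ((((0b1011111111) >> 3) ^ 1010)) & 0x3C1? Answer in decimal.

897

0b1011111111 = 1011111111
→ >> 3 → 0001011111 = 95
1010 = 1111110010
→ ^ → 1110101101 = 941
0x3C1 = 1111000001
→ & → 1110000001 = 897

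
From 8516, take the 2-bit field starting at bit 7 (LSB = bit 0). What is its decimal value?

2

v = 010000101000100
Shift right by 7: 01000010
Mask low 2 bits: 10 = 2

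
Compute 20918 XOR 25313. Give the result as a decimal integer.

20918 = 101000110110110
25313 = 110001011100001
XOR → 011001101010111 = 13143

13143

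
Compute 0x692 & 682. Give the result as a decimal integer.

0x692 = 11010010010
682 = 01010101010
AND → 01010000010 = 642

642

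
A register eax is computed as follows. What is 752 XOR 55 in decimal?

752 = 1011110000
55 = 0000110111
XOR → 1011000111 = 711

711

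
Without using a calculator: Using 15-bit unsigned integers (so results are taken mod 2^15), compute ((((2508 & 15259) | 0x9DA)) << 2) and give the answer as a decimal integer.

10088

2508 = 000100111001100
15259 = 011101110011011
→ & → 000100110001000 = 2440
0x9DA = 000100111011010
→ | → 000100111011010 = 2522
→ << 2 (mod 2^15) → 010011101101000 = 10088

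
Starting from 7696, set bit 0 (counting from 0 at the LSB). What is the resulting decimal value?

x = 1111000010000
bit 0 is currently 0; set it via x | (1 << 0) = x | 1
→ 1111000010001 = 7697

7697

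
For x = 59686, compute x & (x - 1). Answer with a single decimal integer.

59684

x = 1110100100100110 = 59686
x - 1 = 1110100100100101
AND   = 1110100100100100 = 59684
(x & (x - 1) clears the lowest set bit of x.)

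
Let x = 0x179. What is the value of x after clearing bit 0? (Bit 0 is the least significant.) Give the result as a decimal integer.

376

x = 000101111001
bit 0 is currently 1; clear it via x & ~(1 << 0) = x & ~1
→ 000101111000 = 376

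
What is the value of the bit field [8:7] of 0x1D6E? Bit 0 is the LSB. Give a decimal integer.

2

v = 01110101101110
Shift right by 7: 0111010
Mask low 2 bits: 10 = 2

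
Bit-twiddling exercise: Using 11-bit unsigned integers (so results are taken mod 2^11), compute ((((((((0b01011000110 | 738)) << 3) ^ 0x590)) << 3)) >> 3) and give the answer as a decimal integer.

0b01011000110 = 01011000110
738 = 01011100010
→ | → 01011100110 = 742
→ << 3 (mod 2^11) → 11100110000 = 1840
0x590 = 10110010000
→ ^ → 01010100000 = 672
→ << 3 (mod 2^11) → 10100000000 = 1280
→ >> 3 → 00010100000 = 160

160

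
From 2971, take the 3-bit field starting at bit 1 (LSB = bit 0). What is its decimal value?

5

v = 0101110011011
Shift right by 1: 010111001101
Mask low 3 bits: 101 = 5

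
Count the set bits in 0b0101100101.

n = 101100101
Count the 1s: 1 + 1 + 1 + 1 + 1 = 5

5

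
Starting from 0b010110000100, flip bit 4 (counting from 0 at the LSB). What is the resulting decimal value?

x = 010110000100
bit 4 is currently 0; toggle it via x ^ (1 << 4) = x ^ 16
→ 010110010100 = 1428

1428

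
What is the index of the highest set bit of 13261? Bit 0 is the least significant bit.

13261 = 11001111001101
The topmost 1 is at position 13 (since 2^13 = 8192 ≤ 13261 < 16384).

13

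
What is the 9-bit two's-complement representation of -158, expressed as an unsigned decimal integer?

158 in 9 bits: 010011110
Invert: 101100001
Add 1:  101100010 = 354
(Check: 2^9 - 158 = 512 - 158 = 354.)

354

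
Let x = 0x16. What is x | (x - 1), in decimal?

23

x = 10110 = 22
x - 1 = 10101
OR    = 10111 = 23
(x | (x - 1) sets all bits below the lowest set bit.)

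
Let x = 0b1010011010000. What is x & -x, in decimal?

16

x = 1010011010000 = 5328
-x (two's complement) = …0101100110000
AND   = 0000000010000 = 16
(x & -x isolates the lowest set bit of x.)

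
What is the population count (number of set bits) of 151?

151 = 10010111
Count the 1s: 1 + 1 + 1 + 1 + 1 = 5

5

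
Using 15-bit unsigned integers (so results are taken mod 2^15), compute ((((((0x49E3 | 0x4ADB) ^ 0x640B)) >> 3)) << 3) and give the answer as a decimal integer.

12272

0x49E3 = 100100111100011
0x4ADB = 100101011011011
→ | → 100101111111011 = 19451
0x640B = 110010000001011
→ ^ → 010111111110000 = 12272
→ >> 3 → 000010111111110 = 1534
→ << 3 (mod 2^15) → 010111111110000 = 12272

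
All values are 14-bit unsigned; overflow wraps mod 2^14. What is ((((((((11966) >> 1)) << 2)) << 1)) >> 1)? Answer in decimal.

11966 = 10111010111110
→ >> 1 → 01011101011111 = 5983
→ << 2 (mod 2^14) → 01110101111100 = 7548
→ << 1 (mod 2^14) → 11101011111000 = 15096
→ >> 1 → 01110101111100 = 7548

7548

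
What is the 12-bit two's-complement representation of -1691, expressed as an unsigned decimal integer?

1691 in 12 bits: 011010011011
Invert: 100101100100
Add 1:  100101100101 = 2405
(Check: 2^12 - 1691 = 4096 - 1691 = 2405.)

2405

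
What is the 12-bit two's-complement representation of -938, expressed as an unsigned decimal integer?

938 in 12 bits: 001110101010
Invert: 110001010101
Add 1:  110001010110 = 3158
(Check: 2^12 - 938 = 4096 - 938 = 3158.)

3158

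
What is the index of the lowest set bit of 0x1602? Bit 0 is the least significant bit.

0x1602 = 1011000000010
Trailing zeros: 1, so the lowest set bit is bit 1 (value 2).

1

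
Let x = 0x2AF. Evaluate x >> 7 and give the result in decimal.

0x2AF = 1010101111
shift right by 7 → 0000000101 = 5
(equivalently, floor(687 / 128))

5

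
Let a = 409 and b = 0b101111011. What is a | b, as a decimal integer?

409 = 110011001
b = 101111011
 OR → 111111011 = 507

507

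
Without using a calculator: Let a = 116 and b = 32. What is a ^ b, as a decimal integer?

84

116 = 1110100
32 = 0100000
XOR → 1010100 = 84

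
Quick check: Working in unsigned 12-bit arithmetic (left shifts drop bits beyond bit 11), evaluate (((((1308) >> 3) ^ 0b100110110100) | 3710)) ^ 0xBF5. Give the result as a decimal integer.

1308 = 010100011100
→ >> 3 → 000010100011 = 163
0b100110110100 = 100110110100
→ ^ → 100100010111 = 2327
3710 = 111001111110
→ | → 111101111111 = 3967
0xBF5 = 101111110101
→ ^ → 010010001010 = 1162

1162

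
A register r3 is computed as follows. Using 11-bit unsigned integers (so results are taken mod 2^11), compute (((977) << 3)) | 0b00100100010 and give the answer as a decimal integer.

977 = 01111010001
→ << 3 (mod 2^11) → 11010001000 = 1672
0b00100100010 = 00100100010
→ | → 11110101010 = 1962

1962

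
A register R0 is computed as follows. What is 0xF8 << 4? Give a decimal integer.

0xF8 = 000011111000
shift left by 4 → 111110000000 = 3968
(equivalently, 248 × 2^4 = 248 × 16)

3968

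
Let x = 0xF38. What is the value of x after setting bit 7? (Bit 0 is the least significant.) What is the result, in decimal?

x = 111100111000
bit 7 is currently 0; set it via x | (1 << 7) = x | 128
→ 111110111000 = 4024

4024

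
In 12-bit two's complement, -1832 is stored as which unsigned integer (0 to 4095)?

2264

1832 in 12 bits: 011100101000
Invert: 100011010111
Add 1:  100011011000 = 2264
(Check: 2^12 - 1832 = 4096 - 1832 = 2264.)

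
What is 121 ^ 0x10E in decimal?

375

121 = 001111001
0x10E = 100001110
XOR → 101110111 = 375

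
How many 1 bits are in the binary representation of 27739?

9

27739 = 110110001011011
Count the 1s: 1 + 1 + 1 + 1 + 1 + 1 + 1 + 1 + 1 = 9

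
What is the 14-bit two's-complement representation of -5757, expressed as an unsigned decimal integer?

10627

5757 in 14 bits: 01011001111101
Invert: 10100110000010
Add 1:  10100110000011 = 10627
(Check: 2^14 - 5757 = 16384 - 5757 = 10627.)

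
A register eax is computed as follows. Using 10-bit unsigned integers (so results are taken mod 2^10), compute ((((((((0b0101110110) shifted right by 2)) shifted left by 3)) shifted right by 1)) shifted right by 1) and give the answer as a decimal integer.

186

0b0101110110 = 0101110110
→ shifted right by 2 → 0001011101 = 93
→ shifted left by 3 (mod 2^10) → 1011101000 = 744
→ shifted right by 1 → 0101110100 = 372
→ shifted right by 1 → 0010111010 = 186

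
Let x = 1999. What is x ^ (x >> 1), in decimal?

x = 11111001111 = 1999
x>>1 = 01111100111
XOR  = 10000101000 = 1064
(x ^ (x >> 1) gives the standard binary-reflected Gray code of x.)

1064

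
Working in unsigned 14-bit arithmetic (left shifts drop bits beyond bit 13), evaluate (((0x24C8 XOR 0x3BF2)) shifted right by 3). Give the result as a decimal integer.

0x24C8 = 10010011001000
0x3BF2 = 11101111110010
→ XOR → 01111100111010 = 7994
→ shifted right by 3 → 00001111100111 = 999

999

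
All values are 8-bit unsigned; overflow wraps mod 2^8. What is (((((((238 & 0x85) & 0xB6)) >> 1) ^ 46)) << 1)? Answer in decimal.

238 = 11101110
0x85 = 10000101
→ & → 10000100 = 132
0xB6 = 10110110
→ & → 10000100 = 132
→ >> 1 → 01000010 = 66
46 = 00101110
→ ^ → 01101100 = 108
→ << 1 (mod 2^8) → 11011000 = 216

216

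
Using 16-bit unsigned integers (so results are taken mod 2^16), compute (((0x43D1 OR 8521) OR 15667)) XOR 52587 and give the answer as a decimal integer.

0x43D1 = 0100001111010001
8521 = 0010000101001001
→ OR → 0110001111011001 = 25561
15667 = 0011110100110011
→ OR → 0111111111111011 = 32763
52587 = 1100110101101011
→ XOR → 1011001010010000 = 45712

45712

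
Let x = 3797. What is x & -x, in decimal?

1

x = 111011010101 = 3797
-x (two's complement) = …000100101011
AND   = 000000000001 = 1
(x & -x isolates the lowest set bit of x.)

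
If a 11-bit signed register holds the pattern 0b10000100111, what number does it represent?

pattern = 10000100111 (MSB is 1 ⇒ negative)
Invert: 01111011000, add 1 → 01111011001 = 985, so the value is -985.
(Equivalently: 1063 - 2^11 = 1063 - 2048 = -985.)

-985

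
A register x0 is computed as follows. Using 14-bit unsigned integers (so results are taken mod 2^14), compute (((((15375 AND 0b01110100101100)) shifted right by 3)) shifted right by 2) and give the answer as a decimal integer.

224

15375 = 11110000001111
0b01110100101100 = 01110100101100
→ AND → 01110000001100 = 7180
→ shifted right by 3 → 00001110000001 = 897
→ shifted right by 2 → 00000011100000 = 224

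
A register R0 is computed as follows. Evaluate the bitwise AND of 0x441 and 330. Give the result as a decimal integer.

64

0x441 = 10001000001
330 = 00101001010
AND → 00001000000 = 64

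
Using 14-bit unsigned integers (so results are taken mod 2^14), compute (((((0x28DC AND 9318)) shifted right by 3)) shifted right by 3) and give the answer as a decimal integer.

0x28DC = 10100011011100
9318 = 10010001100110
→ AND → 10000001000100 = 8260
→ shifted right by 3 → 00010000001000 = 1032
→ shifted right by 3 → 00000010000001 = 129

129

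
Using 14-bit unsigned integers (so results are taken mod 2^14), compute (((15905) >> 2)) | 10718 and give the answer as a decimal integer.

12254

15905 = 11111000100001
→ >> 2 → 00111110001000 = 3976
10718 = 10100111011110
→ | → 10111111011110 = 12254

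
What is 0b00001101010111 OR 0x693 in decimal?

2007

a = 01101010111
0x693 = 11010010011
 OR → 11111010111 = 2007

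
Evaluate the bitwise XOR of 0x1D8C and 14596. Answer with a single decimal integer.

9352

0x1D8C = 01110110001100
14596 = 11100100000100
XOR → 10010010001000 = 9352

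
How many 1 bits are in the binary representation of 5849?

8

5849 = 1011011011001
Count the 1s: 1 + 1 + 1 + 1 + 1 + 1 + 1 + 1 = 8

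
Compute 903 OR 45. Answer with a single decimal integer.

903 = 1110000111
45 = 0000101101
 OR → 1110101111 = 943

943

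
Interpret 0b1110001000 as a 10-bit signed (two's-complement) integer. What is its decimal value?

pattern = 1110001000 (MSB is 1 ⇒ negative)
Invert: 0001110111, add 1 → 0001111000 = 120, so the value is -120.
(Equivalently: 904 - 2^10 = 904 - 1024 = -120.)

-120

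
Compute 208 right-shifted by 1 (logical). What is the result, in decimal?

208 = 11010000
shift right by 1 → 01101000 = 104
(equivalently, floor(208 / 2))

104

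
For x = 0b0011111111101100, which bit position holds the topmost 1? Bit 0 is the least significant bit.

13

0b0011111111101100 = 11111111101100
The topmost 1 is at position 13 (since 2^13 = 8192 ≤ 16364 < 16384).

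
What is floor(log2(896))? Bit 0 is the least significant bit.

896 = 1110000000
The topmost 1 is at position 9 (since 2^9 = 512 ≤ 896 < 1024).

9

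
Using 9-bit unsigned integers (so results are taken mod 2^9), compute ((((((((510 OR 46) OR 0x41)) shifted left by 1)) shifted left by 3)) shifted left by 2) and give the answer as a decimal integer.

448

510 = 111111110
46 = 000101110
→ OR → 111111110 = 510
0x41 = 001000001
→ OR → 111111111 = 511
→ shifted left by 1 (mod 2^9) → 111111110 = 510
→ shifted left by 3 (mod 2^9) → 111110000 = 496
→ shifted left by 2 (mod 2^9) → 111000000 = 448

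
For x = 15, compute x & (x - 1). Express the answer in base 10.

x = 1111 = 15
x - 1 = 1110
AND   = 1110 = 14
(x & (x - 1) clears the lowest set bit of x.)

14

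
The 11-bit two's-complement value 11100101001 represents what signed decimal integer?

-215

pattern = 11100101001 (MSB is 1 ⇒ negative)
Invert: 00011010110, add 1 → 00011010111 = 215, so the value is -215.
(Equivalently: 1833 - 2^11 = 1833 - 2048 = -215.)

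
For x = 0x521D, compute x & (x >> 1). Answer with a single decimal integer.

12

x = 101001000011101 = 21021
x>>1 = 010100100001110
AND  = 000000000001100 = 12
(x & (x >> 1) has a 1 wherever x has two consecutive 1 bits.)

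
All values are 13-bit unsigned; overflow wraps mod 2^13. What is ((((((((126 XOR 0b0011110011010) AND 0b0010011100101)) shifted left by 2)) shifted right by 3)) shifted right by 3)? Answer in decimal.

126 = 0000001111110
0b0011110011010 = 0011110011010
→ XOR → 0011111100100 = 2020
0b0010011100101 = 0010011100101
→ AND → 0010011100100 = 1252
→ shifted left by 2 (mod 2^13) → 1001110010000 = 5008
→ shifted right by 3 → 0001001110010 = 626
→ shifted right by 3 → 0000001001110 = 78

78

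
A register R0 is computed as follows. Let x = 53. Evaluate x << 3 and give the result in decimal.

424

53 = 000110101
shift left by 3 → 110101000 = 424
(equivalently, 53 × 2^3 = 53 × 8)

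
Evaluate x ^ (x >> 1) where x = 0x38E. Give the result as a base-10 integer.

x = 1110001110 = 910
x>>1 = 0111000111
XOR  = 1001001001 = 585
(x ^ (x >> 1) gives the standard binary-reflected Gray code of x.)

585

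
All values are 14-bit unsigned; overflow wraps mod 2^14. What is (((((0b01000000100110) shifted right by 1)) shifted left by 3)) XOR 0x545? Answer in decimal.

1501

0b01000000100110 = 01000000100110
→ shifted right by 1 → 00100000010011 = 2067
→ shifted left by 3 (mod 2^14) → 00000010011000 = 152
0x545 = 00010101000101
→ XOR → 00010111011101 = 1501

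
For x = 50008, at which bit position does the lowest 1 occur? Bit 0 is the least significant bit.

50008 = 1100001101011000
Trailing zeros: 3, so the lowest set bit is bit 3 (value 8).

3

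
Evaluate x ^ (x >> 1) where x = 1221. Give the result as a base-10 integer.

x = 10011000101 = 1221
x>>1 = 01001100010
XOR  = 11010100111 = 1703
(x ^ (x >> 1) gives the standard binary-reflected Gray code of x.)

1703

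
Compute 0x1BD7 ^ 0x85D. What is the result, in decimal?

5002

0x1BD7 = 1101111010111
0x85D = 0100001011101
XOR → 1001110001010 = 5002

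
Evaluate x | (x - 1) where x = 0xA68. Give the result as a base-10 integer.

x = 101001101000 = 2664
x - 1 = 101001100111
OR    = 101001101111 = 2671
(x | (x - 1) sets all bits below the lowest set bit.)

2671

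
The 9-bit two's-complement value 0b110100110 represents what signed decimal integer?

pattern = 110100110 (MSB is 1 ⇒ negative)
Invert: 001011001, add 1 → 001011010 = 90, so the value is -90.
(Equivalently: 422 - 2^9 = 422 - 512 = -90.)

-90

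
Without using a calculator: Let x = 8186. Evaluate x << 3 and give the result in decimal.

65488

8186 = 0001111111111010
shift left by 3 → 1111111111010000 = 65488
(equivalently, 8186 × 2^3 = 8186 × 8)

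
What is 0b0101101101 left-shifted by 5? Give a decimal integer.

11680

x = 00000101101101
shift left by 5 → 10110110100000 = 11680
(equivalently, 365 × 2^5 = 365 × 32)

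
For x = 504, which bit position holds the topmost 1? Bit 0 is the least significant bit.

504 = 111111000
The topmost 1 is at position 8 (since 2^8 = 256 ≤ 504 < 512).

8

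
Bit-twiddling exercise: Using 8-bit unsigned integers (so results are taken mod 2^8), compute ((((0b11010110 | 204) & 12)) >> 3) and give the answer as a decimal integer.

1

0b11010110 = 11010110
204 = 11001100
→ | → 11011110 = 222
12 = 00001100
→ & → 00001100 = 12
→ >> 3 → 00000001 = 1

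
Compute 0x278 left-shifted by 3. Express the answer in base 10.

5056

0x278 = 0001001111000
shift left by 3 → 1001111000000 = 5056
(equivalently, 632 × 2^3 = 632 × 8)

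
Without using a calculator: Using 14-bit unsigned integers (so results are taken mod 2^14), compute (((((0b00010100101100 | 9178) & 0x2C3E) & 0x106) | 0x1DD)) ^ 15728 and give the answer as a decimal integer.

0b00010100101100 = 00010100101100
9178 = 10001111011010
→ | → 10011111111110 = 10238
0x2C3E = 10110000111110
→ & → 10010000111110 = 9278
0x106 = 00000100000110
→ & → 00000000000110 = 6
0x1DD = 00000111011101
→ | → 00000111011111 = 479
15728 = 11110101110000
→ ^ → 11110010101111 = 15535

15535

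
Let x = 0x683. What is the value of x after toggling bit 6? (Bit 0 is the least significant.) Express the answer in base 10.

x = 11010000011
bit 6 is currently 0; toggle it via x ^ (1 << 6) = x ^ 64
→ 11011000011 = 1731

1731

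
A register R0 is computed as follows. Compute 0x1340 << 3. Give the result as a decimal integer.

39424

0x1340 = 0001001101000000
shift left by 3 → 1001101000000000 = 39424
(equivalently, 4928 × 2^3 = 4928 × 8)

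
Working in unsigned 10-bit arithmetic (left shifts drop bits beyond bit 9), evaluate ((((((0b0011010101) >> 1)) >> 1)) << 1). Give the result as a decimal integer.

0b0011010101 = 0011010101
→ >> 1 → 0001101010 = 106
→ >> 1 → 0000110101 = 53
→ << 1 (mod 2^10) → 0001101010 = 106

106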